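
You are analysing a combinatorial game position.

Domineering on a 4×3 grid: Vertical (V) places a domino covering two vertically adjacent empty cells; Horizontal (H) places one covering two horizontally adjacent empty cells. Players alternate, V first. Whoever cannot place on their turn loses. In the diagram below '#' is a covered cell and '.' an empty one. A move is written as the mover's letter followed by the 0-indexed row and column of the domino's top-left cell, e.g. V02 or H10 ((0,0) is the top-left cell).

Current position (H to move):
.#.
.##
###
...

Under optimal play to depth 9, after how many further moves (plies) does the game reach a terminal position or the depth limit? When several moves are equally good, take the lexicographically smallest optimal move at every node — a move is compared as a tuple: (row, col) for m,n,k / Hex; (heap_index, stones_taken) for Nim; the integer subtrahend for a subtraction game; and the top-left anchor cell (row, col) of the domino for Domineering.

p1 H@[.#./.##/###/...]: H30[.#./.##/###/##.]-1* H31[.#./.##/###/.##]-1
p2 V@[.#./.##/###/##.]: V00[##./###/###/##.]+1*
p3 H@[##./###/###/##.] terminal -1; root [.#./.##/###/...] d9

PV length from [.#./.##/###/...]: 2 plies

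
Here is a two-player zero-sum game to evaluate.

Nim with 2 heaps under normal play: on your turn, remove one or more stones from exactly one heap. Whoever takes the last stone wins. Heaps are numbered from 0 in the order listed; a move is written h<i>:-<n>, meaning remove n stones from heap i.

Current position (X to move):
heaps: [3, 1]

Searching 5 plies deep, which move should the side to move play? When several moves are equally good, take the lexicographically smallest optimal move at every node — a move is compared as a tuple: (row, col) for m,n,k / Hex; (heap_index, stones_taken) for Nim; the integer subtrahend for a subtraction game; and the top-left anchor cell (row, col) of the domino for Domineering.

p1 X@[(3,1)]: h0:-1[(2,1)]-1 h0:-2[(1,1)]+1* h0:-3[(0,1)]-1 h1:-1[(3,0)]-1
p2 O@[(1,1)]: h0:-1[(0,1)]-1* h1:-1[(1,0)]-1
p3 X@[(0,1)]: h1:-1[(0,0)]+1*
p4 O@[(0,0)] terminal -1; root [(3,1)] d5

X's best at [(3,1)]: h0:-2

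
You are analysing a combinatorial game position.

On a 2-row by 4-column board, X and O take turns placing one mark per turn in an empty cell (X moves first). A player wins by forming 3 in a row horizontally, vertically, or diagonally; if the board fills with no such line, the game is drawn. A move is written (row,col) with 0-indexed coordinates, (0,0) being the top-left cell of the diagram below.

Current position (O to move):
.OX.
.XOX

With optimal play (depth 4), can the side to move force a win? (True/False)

ply 1, O at .OX./.XOX | (0,0)=+0→OOX./.XOX*; (0,3)=+0→.OXO/.XOX; (1,0)=+0→.OX./OXOX
ply 2, X at OOX./.XOX | (0,3)=+0→OOXX/.XOX*; (1,0)=+0→OOX./XXOX
ply 3, O at OOXX/.XOX | (1,0)=+0→OOXX/OXOX*
ply 4: OOXX/OXOX is terminal +0 (X); from .OX./.XOX depth 4

O winning at [.OX./.XOX]: False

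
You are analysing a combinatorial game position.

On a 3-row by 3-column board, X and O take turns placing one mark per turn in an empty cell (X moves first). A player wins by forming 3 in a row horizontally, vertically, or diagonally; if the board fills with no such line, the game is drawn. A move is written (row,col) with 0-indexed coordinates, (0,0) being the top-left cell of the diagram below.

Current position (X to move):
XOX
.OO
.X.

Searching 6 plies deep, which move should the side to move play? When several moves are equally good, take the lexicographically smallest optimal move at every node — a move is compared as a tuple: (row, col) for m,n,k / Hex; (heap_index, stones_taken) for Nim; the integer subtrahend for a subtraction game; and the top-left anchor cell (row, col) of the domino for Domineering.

[XOX/.OO/.X.] X move#1: (1,0):+0/XOX/XOO/.X.*, (2,0):-1/XOX/.OO/XX., (2,2):-1/XOX/.OO/.XX
[XOX/XOO/.X.] O move#2: (2,0):+0/XOX/XOO/OX.*, (2,2):-1/XOX/XOO/.XO
[XOX/XOO/OX.] X move#3: (2,2):+0/XOX/XOO/OXX*
[XOX/XOO/OXX] end (terminal +0, O#4); searched XOX/.OO/.X. to 6

X's best at [XOX/.OO/.X.]: (1,0)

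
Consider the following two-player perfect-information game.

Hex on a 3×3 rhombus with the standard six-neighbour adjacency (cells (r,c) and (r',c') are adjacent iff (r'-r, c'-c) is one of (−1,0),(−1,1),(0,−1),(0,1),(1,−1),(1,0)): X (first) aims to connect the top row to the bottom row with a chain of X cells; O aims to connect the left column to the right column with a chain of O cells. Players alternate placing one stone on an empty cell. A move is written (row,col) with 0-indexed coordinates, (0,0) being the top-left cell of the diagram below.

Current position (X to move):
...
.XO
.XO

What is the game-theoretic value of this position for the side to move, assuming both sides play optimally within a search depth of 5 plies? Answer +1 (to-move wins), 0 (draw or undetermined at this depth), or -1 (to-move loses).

[.../.XO/.XO] X move#1: (0,0):+1/X../.XO/.XO*, (0,1):+1/.X./.XO/.XO, (0,2):+1/..X/.XO/.XO, (1,0):+1/.../XXO/.XO, (2,0):+1/.../.XO/XXO
[X../.XO/.XO] O move#2: (0,1):-1/XO./.XO/.XO*, (0,2):-1/X.O/.XO/.XO, (1,0):-1/X../OXO/.XO, (2,0):-1/X../.XO/OXO
[XO./.XO/.XO] X move#3: (0,2):+1/XOX/.XO/.XO*, (1,0):+1/XO./XXO/.XO, (2,0):+1/XO./.XO/XXO
[XOX/.XO/.XO] end (terminal -1, O#4); searched .../.XO/.XO to 5

value(.../.XO/.XO, X) = +1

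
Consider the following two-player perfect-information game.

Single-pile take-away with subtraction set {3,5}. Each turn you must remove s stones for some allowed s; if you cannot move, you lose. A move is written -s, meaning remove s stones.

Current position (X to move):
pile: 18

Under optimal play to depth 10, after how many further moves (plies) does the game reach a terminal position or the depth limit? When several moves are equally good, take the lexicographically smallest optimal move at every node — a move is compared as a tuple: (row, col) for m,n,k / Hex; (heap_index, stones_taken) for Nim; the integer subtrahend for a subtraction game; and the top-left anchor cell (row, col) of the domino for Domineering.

p1 X@[18]: -3[15]-1* -5[13]-1
p2 O@[15]: -3[12]-1 -5[10]+1*
p3 X@[10]: -3[7]-1* -5[5]-1
p4 O@[7]: -3[4]-1 -5[2]+1*
p5 X@[2] terminal -1; root [18] d10

PV length from [18]: 4 plies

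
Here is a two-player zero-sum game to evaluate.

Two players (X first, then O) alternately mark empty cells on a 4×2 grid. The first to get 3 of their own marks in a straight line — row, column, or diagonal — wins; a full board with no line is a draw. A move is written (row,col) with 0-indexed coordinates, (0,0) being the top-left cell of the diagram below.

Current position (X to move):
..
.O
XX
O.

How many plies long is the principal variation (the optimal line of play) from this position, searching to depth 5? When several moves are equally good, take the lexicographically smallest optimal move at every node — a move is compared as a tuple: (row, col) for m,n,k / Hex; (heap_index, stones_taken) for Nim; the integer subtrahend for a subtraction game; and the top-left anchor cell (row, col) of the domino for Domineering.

ply 1, X at ../.O/XX/O. | (0,0)=+0→X./.O/XX/O.*; (0,1)=+0→.X/.O/XX/O.; (1,0)=+0→../XO/XX/O.; (3,1)=+0→../.O/XX/OX
ply 2, O at X./.O/XX/O. | (0,1)=-1→XO/.O/XX/O.; (1,0)=+0→X./OO/XX/O.*; (3,1)=-1→X./.O/XX/OO
ply 3, X at X./OO/XX/O. | (0,1)=+0→XX/OO/XX/O.*; (3,1)=+0→X./OO/XX/OX
ply 4, O at XX/OO/XX/O. | (3,1)=+0→XX/OO/XX/OO*
ply 5: XX/OO/XX/OO is terminal +0 (X); from ../.O/XX/O. depth 5

PV length from [../.O/XX/O.]: 4 plies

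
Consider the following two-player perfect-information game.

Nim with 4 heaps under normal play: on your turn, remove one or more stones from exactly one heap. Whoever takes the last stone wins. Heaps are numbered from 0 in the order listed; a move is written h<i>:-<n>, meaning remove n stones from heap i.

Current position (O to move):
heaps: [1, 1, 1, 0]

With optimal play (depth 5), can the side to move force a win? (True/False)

ply 1, O at (1,1,1,0) | h0:-1=+1→(0,1,1,0)*; h1:-1=+1→(1,0,1,0); h2:-1=+1→(1,1,0,0)
ply 2, X at (0,1,1,0) | h1:-1=-1→(0,0,1,0)*; h2:-1=-1→(0,1,0,0)
ply 3, O at (0,0,1,0) | h2:-1=+1→(0,0,0,0)*
ply 4: (0,0,0,0) is terminal -1 (X); from (1,1,1,0) depth 5

O winning at [(1,1,1,0)]: True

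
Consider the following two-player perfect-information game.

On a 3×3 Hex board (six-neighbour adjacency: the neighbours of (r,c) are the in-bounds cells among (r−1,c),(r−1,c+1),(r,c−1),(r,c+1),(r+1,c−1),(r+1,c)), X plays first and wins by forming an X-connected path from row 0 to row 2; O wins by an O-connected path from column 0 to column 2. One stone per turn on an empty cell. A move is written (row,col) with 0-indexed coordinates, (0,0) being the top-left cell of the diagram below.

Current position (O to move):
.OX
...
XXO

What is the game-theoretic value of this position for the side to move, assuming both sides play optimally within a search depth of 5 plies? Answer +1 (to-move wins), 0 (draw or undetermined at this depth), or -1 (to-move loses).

ply 1, O at .OX/.../XXO | (0,0)=-1→OOX/.../XXO*; (1,0)=-1→.OX/O../XXO; (1,1)=-1→.OX/.O./XXO; (1,2)=-1→.OX/..O/XXO
ply 2, X at OOX/.../XXO | (1,0)=+1→OOX/X../XXO*; (1,1)=+1→OOX/.X./XXO; (1,2)=+1→OOX/..X/XXO
ply 3, O at OOX/X../XXO | (1,1)=-1→OOX/XO./XXO*; (1,2)=-1→OOX/X.O/XXO
ply 4, X at OOX/XO./XXO | (1,2)=+1→OOX/XOX/XXO*
ply 5: OOX/XOX/XXO is terminal -1 (O); from .OX/.../XXO depth 5

value(.OX/.../XXO, O) = -1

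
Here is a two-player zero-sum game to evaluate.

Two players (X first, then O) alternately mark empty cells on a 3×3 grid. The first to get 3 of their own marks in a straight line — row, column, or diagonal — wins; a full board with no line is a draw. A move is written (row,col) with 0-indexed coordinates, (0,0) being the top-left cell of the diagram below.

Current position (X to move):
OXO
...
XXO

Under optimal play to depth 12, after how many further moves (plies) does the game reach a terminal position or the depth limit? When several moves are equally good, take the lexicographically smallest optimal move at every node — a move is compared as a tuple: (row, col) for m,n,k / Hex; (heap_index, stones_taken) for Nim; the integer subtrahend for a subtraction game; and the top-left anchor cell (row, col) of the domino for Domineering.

[OXO/.../XXO] X move#1: (1,0):-1/OXO/X../XXO, (1,1):+1/OXO/.X./XXO*, (1,2):-1/OXO/..X/XXO
[OXO/.X./XXO] end (terminal -1, O#2); searched OXO/.../XXO to 12

PV length from [OXO/.../XXO]: 1 ply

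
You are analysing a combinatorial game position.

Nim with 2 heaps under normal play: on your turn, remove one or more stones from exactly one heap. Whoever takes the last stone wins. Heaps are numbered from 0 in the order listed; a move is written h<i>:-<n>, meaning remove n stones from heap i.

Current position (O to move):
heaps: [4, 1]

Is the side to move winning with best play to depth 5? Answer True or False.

O winning at [(4,1)]: True

p1 O@[(4,1)]: h0:-1[(3,1)]-1 h0:-2[(2,1)]-1 h0:-3[(1,1)]+1* h0:-4[(0,1)]-1 h1:-1[(4,0)]-1
p2 X@[(1,1)]: h0:-1[(0,1)]-1* h1:-1[(1,0)]-1
p3 O@[(0,1)]: h1:-1[(0,0)]+1*
p4 X@[(0,0)] terminal -1; root [(4,1)] d5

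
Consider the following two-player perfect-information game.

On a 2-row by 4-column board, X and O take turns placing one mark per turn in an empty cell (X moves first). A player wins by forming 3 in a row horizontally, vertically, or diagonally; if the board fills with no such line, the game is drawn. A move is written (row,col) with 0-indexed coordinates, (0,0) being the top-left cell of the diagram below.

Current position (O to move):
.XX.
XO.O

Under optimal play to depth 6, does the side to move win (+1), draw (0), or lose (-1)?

value(.XX./XO.O, O) = +1

p1 O@[.XX./XO.O]: (0,0)[OXX./XO.O]-1 (0,3)[.XXO/XO.O]-1 (1,2)[.XX./XOOO]+1*
p2 X@[.XX./XOOO] terminal -1; root [.XX./XO.O] d6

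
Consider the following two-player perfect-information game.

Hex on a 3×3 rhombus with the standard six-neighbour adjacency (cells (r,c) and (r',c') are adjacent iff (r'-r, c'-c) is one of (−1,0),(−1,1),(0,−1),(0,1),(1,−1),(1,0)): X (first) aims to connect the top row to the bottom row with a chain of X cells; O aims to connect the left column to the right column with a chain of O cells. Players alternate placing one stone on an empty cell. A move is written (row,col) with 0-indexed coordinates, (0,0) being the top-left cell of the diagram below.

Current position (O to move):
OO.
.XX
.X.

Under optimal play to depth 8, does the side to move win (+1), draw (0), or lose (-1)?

ply 1, O at OO./.XX/.X. | (0,2)=+1→OOO/.XX/.X.*; (1,0)=-1→OO./OXX/.X.; (2,0)=-1→OO./.XX/OX.; (2,2)=-1→OO./.XX/.XO
ply 2: OOO/.XX/.X. is terminal -1 (X); from OO./.XX/.X. depth 8

value(OO./.XX/.X., O) = +1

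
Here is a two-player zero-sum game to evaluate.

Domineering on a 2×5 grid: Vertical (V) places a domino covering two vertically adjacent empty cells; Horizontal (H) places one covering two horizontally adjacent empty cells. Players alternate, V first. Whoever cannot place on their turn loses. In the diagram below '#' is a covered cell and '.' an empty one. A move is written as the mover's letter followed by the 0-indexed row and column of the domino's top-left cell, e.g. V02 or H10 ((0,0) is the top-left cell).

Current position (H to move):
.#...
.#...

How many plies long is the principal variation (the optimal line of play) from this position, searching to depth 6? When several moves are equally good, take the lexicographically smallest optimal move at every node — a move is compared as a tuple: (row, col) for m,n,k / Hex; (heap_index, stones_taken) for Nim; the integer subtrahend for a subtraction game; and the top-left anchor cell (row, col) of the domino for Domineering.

ply 1, H at .#.../.#... | H02=-1→.###./.#...*; H03=-1→.#.##/.#...; H12=-1→.#.../.###.; H13=-1→.#.../.#.##
ply 2, V at .###./.#... | V00=-1→####./##...; V04=+1→.####/.#..#*
ply 3, H at .####/.#..# | H12=-1→.####/.####*
ply 4, V at .####/.#### | V00=+1→#####/#####*
ply 5: #####/##### is terminal -1 (H); from .#.../.#... depth 6

PV length from [.#.../.#...]: 4 plies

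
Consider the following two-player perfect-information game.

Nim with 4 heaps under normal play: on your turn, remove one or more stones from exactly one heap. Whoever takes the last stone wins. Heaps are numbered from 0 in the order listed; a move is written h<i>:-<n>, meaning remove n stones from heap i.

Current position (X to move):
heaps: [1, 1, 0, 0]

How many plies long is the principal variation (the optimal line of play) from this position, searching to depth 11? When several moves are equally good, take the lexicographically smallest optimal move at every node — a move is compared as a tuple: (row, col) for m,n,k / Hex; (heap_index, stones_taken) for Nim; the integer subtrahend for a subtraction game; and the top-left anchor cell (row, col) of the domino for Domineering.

PV length from [(1,1,0,0)]: 2 plies

p1 X@[(1,1,0,0)]: h0:-1[(0,1,0,0)]-1* h1:-1[(1,0,0,0)]-1
p2 O@[(0,1,0,0)]: h1:-1[(0,0,0,0)]+1*
p3 X@[(0,0,0,0)] terminal -1; root [(1,1,0,0)] d11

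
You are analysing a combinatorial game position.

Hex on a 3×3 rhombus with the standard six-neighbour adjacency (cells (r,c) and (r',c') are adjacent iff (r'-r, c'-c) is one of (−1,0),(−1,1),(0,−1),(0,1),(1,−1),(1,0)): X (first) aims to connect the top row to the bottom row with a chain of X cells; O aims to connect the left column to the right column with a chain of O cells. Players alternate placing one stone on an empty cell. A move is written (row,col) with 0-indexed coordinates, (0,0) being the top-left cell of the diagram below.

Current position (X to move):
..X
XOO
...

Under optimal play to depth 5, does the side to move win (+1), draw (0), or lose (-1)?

value(..X/XOO/..., X) = +1

ply 1, X at ..X/XOO/... | (0,0)=-1→X.X/XOO/...; (0,1)=-1→.XX/XOO/...; (2,0)=+1→..X/XOO/X..*; (2,1)=-1→..X/XOO/.X.; (2,2)=-1→..X/XOO/..X
ply 2, O at ..X/XOO/X.. | (0,0)=-1→O.X/XOO/X..*; (0,1)=-1→.OX/XOO/X..; (2,1)=-1→..X/XOO/XO.; (2,2)=-1→..X/XOO/X.O
ply 3, X at O.X/XOO/X.. | (0,1)=+1→OXX/XOO/X..*; (2,1)=-1→O.X/XOO/XX.; (2,2)=-1→O.X/XOO/X.X
ply 4: OXX/XOO/X.. is terminal -1 (O); from ..X/XOO/... depth 5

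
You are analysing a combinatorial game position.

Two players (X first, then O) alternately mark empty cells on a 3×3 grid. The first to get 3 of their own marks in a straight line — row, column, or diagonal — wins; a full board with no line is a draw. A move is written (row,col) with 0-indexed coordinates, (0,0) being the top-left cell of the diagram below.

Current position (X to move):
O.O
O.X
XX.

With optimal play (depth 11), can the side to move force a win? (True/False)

p1 X@[O.O/O.X/XX.]: (0,1)[OXO/O.X/XX.]+1* (1,1)[O.O/OXX/XX.]-1 (2,2)[O.O/O.X/XXX]+1
p2 O@[OXO/O.X/XX.]: (1,1)[OXO/OOX/XX.]-1* (2,2)[OXO/O.X/XXO]-1
p3 X@[OXO/OOX/XX.]: (2,2)[OXO/OOX/XXX]+1*
p4 O@[OXO/OOX/XXX] terminal -1; root [O.O/O.X/XX.] d11

X winning at [O.O/O.X/XX.]: True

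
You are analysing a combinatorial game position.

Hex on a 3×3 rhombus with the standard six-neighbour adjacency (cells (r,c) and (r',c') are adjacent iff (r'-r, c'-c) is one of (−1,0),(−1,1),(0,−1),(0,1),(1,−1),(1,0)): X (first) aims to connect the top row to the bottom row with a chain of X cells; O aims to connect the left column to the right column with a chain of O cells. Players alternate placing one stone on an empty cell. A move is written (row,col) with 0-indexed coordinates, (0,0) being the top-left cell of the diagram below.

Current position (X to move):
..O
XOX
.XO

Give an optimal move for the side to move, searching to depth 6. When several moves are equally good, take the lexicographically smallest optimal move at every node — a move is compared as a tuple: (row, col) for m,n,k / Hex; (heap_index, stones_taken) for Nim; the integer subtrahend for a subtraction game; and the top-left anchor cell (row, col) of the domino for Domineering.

p1 X@[..O/XOX/.XO]: (0,0)[X.O/XOX/.XO]-1 (0,1)[.XO/XOX/.XO]-1 (2,0)[..O/XOX/XXO]+1*
p2 O@[..O/XOX/XXO]: (0,0)[O.O/XOX/XXO]-1* (0,1)[.OO/XOX/XXO]-1
p3 X@[O.O/XOX/XXO]: (0,1)[OXO/XOX/XXO]+1*
p4 O@[OXO/XOX/XXO] terminal -1; root [..O/XOX/.XO] d6

X's best at [..O/XOX/.XO]: (2,0)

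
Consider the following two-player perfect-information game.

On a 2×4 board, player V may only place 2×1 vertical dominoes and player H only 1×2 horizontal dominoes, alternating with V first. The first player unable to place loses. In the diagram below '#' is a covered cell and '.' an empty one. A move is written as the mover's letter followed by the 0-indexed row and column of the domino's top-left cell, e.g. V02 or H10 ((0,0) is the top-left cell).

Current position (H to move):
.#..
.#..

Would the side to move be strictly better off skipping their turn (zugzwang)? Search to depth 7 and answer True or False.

zugzwang(.#../.#.., H) = False

ply 1, H at .#../.#.. | H02=+1→.###/.#..*; H12=+1→.#../.###
ply 2, V at .###/.#.. | V00=-1→####/##..*
ply 3, H at ####/##.. | H12=+1→####/####*
ply 4: ####/#### is terminal -1 (V); from .#../.#.. depth 7
pass branch (V moves first from the same position):
  | ply 1, V at .#../.#.. | V00=-1→##../##..; V02=+1→.##./.##.*; V03=+1→.#.#/.#.#
  | ply 2: .##./.##. is terminal -1 (H); from .#../.#.. depth 7
H moving scores +1; H passing scores -1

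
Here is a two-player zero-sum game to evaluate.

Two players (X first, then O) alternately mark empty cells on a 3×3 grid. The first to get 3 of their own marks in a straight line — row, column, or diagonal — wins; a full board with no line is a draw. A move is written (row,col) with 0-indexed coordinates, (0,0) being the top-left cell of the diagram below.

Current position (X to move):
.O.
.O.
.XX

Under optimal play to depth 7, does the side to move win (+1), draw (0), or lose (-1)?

p1 X@[.O./.O./.XX]: (0,0)[XO./.O./.XX]+0 (0,2)[.OX/.O./.XX]+1* (1,0)[.O./XO./.XX]+0 (1,2)[.O./.OX/.XX]+1 (2,0)[.O./.O./XXX]+1
p2 O@[.OX/.O./.XX]: (0,0)[OOX/.O./.XX]-1* (1,0)[.OX/OO./.XX]-1 (1,2)[.OX/.OO/.XX]-1 (2,0)[.OX/.O./OXX]-1
p3 X@[OOX/.O./.XX]: (1,0)[OOX/XO./.XX]+1* (1,2)[OOX/.OX/.XX]+1 (2,0)[OOX/.O./XXX]+1
p4 O@[OOX/XO./.XX]: (1,2)[OOX/XOO/.XX]-1* (2,0)[OOX/XO./OXX]-1
p5 X@[OOX/XOO/.XX]: (2,0)[OOX/XOO/XXX]+1*
p6 O@[OOX/XOO/XXX] terminal -1; root [.O./.O./.XX] d7

value(.O./.O./.XX, X) = +1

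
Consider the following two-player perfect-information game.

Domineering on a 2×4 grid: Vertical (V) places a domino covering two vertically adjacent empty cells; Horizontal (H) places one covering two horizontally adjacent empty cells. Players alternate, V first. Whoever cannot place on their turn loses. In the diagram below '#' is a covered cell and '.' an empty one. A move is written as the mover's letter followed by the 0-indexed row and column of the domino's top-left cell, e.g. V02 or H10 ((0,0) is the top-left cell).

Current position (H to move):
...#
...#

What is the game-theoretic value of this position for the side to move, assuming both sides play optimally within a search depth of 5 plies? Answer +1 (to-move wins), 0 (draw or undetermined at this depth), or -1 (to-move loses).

ply 1, H at ...#/...# | H00=+1→##.#/...#*; H01=+1→.###/...#; H10=+1→...#/##.#; H11=+1→...#/.###
ply 2, V at ##.#/...# | V02=-1→####/..##*
ply 3, H at ####/..## | H10=+1→####/####*
ply 4: ####/#### is terminal -1 (V); from ...#/...# depth 5

value(...#/...#, H) = +1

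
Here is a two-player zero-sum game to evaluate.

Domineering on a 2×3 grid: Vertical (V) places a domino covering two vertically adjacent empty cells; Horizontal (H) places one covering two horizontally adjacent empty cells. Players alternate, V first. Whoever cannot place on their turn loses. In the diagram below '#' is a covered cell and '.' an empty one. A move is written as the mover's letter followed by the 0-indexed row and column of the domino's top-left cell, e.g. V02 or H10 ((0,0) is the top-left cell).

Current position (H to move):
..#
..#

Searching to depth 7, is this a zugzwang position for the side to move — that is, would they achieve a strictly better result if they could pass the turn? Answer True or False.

[..#/..#] H move#1: H00:+1/###/..#*, H10:+1/..#/###
[###/..#] end (terminal -1, V#2); searched ..#/..# to 7
suppose H passes — search the same position with V to move:
pass> [..#/..#] V move#1: V00:+1/#.#/#.#*, V01:+1/.##/.##
pass> [#.#/#.#] end (terminal -1, H#2); searched ..#/..# to 7
for H: play +1, pass -1

zugzwang(..#/..#, H) = False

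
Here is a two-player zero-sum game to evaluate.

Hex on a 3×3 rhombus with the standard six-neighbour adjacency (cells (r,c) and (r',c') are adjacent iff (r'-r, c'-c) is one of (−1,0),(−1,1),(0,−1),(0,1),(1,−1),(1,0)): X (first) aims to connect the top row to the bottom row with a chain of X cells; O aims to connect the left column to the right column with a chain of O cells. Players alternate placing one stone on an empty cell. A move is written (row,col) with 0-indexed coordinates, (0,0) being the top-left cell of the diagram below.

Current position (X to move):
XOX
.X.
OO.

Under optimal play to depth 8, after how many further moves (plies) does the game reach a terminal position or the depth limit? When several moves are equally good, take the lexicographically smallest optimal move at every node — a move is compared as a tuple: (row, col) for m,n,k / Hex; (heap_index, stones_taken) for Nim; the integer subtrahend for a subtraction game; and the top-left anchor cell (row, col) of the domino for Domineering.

[XOX/.X./OO.] X move#1: (1,0):-1/XOX/XX./OO.*, (1,2):-1/XOX/.XX/OO., (2,2):-1/XOX/.X./OOX
[XOX/XX./OO.] O move#2: (1,2):+1/XOX/XXO/OO.*, (2,2):+1/XOX/XX./OOO
[XOX/XXO/OO.] end (terminal -1, X#3); searched XOX/.X./OO. to 8

PV length from [XOX/.X./OO.]: 2 plies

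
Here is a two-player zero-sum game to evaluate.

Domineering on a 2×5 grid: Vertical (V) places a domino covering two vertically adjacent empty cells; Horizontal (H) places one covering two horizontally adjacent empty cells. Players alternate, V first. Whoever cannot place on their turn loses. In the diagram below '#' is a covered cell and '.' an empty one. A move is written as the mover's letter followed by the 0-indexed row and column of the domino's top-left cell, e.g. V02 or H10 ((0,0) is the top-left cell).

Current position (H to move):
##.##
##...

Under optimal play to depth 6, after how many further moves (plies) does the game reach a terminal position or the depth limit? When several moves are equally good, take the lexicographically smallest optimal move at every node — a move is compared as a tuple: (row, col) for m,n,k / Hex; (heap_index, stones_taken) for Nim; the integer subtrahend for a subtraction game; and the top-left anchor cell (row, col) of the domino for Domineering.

PV length from [##.##/##...]: 1 ply

ply 1, H at ##.##/##... | H12=+1→##.##/####.*; H13=-1→##.##/##.##
ply 2: ##.##/####. is terminal -1 (V); from ##.##/##... depth 6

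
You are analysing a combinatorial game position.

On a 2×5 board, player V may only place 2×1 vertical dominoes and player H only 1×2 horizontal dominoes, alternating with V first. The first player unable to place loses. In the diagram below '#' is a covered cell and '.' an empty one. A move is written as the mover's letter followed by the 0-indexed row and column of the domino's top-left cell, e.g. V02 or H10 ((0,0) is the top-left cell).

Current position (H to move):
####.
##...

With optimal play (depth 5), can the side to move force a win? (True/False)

H winning at [####./##...]: True

[####./##...] H move#1: H12:-1/####./####., H13:+1/####./##.##*
[####./##.##] end (terminal -1, V#2); searched ####./##... to 5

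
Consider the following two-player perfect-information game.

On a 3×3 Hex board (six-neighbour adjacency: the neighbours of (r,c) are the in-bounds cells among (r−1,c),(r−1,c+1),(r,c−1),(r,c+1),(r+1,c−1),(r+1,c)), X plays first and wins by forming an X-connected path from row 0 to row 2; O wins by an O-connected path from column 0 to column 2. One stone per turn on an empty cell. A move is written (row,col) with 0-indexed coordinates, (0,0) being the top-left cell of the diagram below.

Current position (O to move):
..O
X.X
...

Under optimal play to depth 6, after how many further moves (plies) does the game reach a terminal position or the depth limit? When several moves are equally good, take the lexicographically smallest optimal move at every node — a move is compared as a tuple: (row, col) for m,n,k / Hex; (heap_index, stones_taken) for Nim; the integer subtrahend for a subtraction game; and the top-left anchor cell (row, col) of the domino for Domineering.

[..O/X.X/...] O move#1: (0,0):-1/O.O/X.X/...*, (0,1):-1/.OO/X.X/..., (1,1):-1/..O/XOX/..., (2,0):-1/..O/X.X/O.., (2,1):-1/..O/X.X/.O., (2,2):-1/..O/X.X/..O
[O.O/X.X/...] X move#2: (0,1):+1/OXO/X.X/...*, (1,1):-1/O.O/XXX/..., (2,0):-1/O.O/X.X/X.., (2,1):-1/O.O/X.X/.X., (2,2):-1/O.O/X.X/..X
[OXO/X.X/...] O move#3: (1,1):-1/OXO/XOX/...*, (2,0):-1/OXO/X.X/O.., (2,1):-1/OXO/X.X/.O., (2,2):-1/OXO/X.X/..O
[OXO/XOX/...] X move#4: (2,0):+1/OXO/XOX/X..*, (2,1):-1/OXO/XOX/.X., (2,2):-1/OXO/XOX/..X
[OXO/XOX/X..] end (terminal -1, O#5); searched ..O/X.X/... to 6

PV length from [..O/X.X/...]: 4 plies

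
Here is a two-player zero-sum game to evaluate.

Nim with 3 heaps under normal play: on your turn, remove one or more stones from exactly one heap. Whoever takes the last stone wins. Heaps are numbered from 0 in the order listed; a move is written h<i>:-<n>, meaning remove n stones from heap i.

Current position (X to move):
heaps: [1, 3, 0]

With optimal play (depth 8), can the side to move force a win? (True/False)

[(1,3,0)] X move#1: h0:-1:-1/(0,3,0), h1:-1:-1/(1,2,0), h1:-2:+1/(1,1,0)*, h1:-3:-1/(1,0,0)
[(1,1,0)] O move#2: h0:-1:-1/(0,1,0)*, h1:-1:-1/(1,0,0)
[(0,1,0)] X move#3: h1:-1:+1/(0,0,0)*
[(0,0,0)] end (terminal -1, O#4); searched (1,3,0) to 8

X winning at [(1,3,0)]: True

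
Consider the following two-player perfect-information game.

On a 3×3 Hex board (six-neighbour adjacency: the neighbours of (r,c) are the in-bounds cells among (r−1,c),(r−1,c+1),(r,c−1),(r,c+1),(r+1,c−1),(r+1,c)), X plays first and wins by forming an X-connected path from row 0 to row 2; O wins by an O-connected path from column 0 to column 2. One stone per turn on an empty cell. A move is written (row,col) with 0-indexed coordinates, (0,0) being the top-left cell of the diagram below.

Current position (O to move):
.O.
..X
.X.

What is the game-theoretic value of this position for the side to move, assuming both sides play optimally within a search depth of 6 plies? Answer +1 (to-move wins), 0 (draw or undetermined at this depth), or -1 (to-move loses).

ply 1, O at .O./..X/.X. | (0,0)=-1→OO./..X/.X.; (0,2)=+1→.OO/..X/.X.*; (1,0)=-1→.O./O.X/.X.; (1,1)=-1→.O./.OX/.X.; (2,0)=-1→.O./..X/OX.; (2,2)=-1→.O./..X/.XO
ply 2, X at .OO/..X/.X. | (0,0)=-1→XOO/..X/.X.*; (1,0)=-1→.OO/X.X/.X.; (1,1)=-1→.OO/.XX/.X.; (2,0)=-1→.OO/..X/XX.; (2,2)=-1→.OO/..X/.XX
ply 3, O at XOO/..X/.X. | (1,0)=+1→XOO/O.X/.X.*; (1,1)=+1→XOO/.OX/.X.; (2,0)=+1→XOO/..X/OX.; (2,2)=-1→XOO/..X/.XO
ply 4: XOO/O.X/.X. is terminal -1 (X); from .O./..X/.X. depth 6

value(.O./..X/.X., O) = +1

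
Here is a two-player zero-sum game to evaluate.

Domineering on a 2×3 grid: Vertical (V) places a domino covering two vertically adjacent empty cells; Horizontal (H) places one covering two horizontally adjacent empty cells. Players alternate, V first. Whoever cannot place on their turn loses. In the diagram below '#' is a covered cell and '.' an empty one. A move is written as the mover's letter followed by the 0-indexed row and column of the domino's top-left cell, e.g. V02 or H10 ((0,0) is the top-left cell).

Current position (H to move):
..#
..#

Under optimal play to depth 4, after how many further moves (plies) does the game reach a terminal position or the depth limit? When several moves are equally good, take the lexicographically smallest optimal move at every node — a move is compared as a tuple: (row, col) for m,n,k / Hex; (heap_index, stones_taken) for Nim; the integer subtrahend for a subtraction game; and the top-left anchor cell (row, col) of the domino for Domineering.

PV length from [..#/..#]: 1 ply

[..#/..#] H move#1: H00:+1/###/..#*, H10:+1/..#/###
[###/..#] end (terminal -1, V#2); searched ..#/..# to 4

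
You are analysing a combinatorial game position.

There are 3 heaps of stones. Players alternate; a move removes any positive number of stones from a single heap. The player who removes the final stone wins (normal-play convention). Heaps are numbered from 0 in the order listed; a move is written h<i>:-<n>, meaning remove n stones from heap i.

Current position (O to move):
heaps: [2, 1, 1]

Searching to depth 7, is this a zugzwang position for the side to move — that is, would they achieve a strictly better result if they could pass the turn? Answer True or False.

zugzwang((2,1,1), O) = False

[(2,1,1)] O move#1: h0:-1:-1/(1,1,1), h0:-2:+1/(0,1,1)*, h1:-1:-1/(2,0,1), h2:-1:-1/(2,1,0)
[(0,1,1)] X move#2: h1:-1:-1/(0,0,1)*, h2:-1:-1/(0,1,0)
[(0,0,1)] O move#3: h2:-1:+1/(0,0,0)*
[(0,0,0)] end (terminal -1, X#4); searched (2,1,1) to 7
if O skipped the turn, X would face:
~ [(2,1,1)] X move#1: h0:-1:-1/(1,1,1), h0:-2:+1/(0,1,1)*, h1:-1:-1/(2,0,1), h2:-1:-1/(2,1,0)
~ [(0,1,1)] O move#2: h1:-1:-1/(0,0,1)*, h2:-1:-1/(0,1,0)
~ [(0,0,1)] X move#3: h2:-1:+1/(0,0,0)*
~ [(0,0,0)] end (terminal -1, O#4); searched (2,1,1) to 7
compare (O): move=+1 vs pass=-1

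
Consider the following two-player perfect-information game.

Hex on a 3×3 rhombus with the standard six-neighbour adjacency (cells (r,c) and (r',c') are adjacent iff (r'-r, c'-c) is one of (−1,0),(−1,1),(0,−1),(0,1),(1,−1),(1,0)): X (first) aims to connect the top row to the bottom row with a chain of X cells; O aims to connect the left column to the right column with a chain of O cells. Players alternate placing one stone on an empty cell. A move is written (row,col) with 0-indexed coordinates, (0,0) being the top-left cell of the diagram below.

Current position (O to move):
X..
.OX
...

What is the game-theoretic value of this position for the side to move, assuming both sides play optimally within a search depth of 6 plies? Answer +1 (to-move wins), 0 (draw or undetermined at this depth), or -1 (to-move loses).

ply 1, O at X../.OX/... | (0,1)=-1→XO./.OX/...; (0,2)=+1→X.O/.OX/...*; (1,0)=-1→X../OOX/...; (2,0)=-1→X../.OX/O..; (2,1)=+1→X../.OX/.O.; (2,2)=+1→X../.OX/..O
ply 2, X at X.O/.OX/... | (0,1)=-1→XXO/.OX/...*; (1,0)=-1→X.O/XOX/...; (2,0)=-1→X.O/.OX/X..; (2,1)=-1→X.O/.OX/.X.; (2,2)=-1→X.O/.OX/..X
ply 3, O at XXO/.OX/... | (1,0)=+1→XXO/OOX/...*; (2,0)=+1→XXO/.OX/O..; (2,1)=+1→XXO/.OX/.O.; (2,2)=+1→XXO/.OX/..O
ply 4: XXO/OOX/... is terminal -1 (X); from X../.OX/... depth 6

value(X../.OX/..., O) = +1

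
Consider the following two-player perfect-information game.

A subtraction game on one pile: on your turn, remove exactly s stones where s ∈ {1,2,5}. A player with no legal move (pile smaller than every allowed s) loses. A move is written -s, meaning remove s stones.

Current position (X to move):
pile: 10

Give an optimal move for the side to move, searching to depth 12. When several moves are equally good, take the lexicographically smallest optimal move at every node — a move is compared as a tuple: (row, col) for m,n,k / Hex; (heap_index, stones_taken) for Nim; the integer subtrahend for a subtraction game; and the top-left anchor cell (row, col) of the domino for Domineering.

[10] X move#1: -1:+1/9*, -2:-1/8, -5:-1/5
[9] O move#2: -1:-1/8*, -2:-1/7, -5:-1/4
[8] X move#3: -1:-1/7, -2:+1/6*, -5:+1/3
[6] O move#4: -1:-1/5*, -2:-1/4, -5:-1/1
[5] X move#5: -1:-1/4, -2:+1/3*, -5:+1/0
[3] O move#6: -1:-1/2*, -2:-1/1
[2] X move#7: -1:-1/1, -2:+1/0*
[0] end (terminal -1, O#8); searched 10 to 12

X's best at [10]: -1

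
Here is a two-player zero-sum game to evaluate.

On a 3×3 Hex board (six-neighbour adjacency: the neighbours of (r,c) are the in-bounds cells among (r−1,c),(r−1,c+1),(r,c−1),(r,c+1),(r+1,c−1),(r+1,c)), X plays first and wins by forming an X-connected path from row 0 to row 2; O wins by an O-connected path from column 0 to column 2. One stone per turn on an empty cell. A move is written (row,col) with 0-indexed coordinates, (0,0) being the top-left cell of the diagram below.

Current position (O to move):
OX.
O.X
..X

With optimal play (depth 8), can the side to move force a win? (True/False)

ply 1, O at OX./O.X/..X | (0,2)=-1→OXO/O.X/..X*; (1,1)=-1→OX./OOX/..X; (2,0)=-1→OX./O.X/O.X; (2,1)=-1→OX./O.X/.OX
ply 2, X at OXO/O.X/..X | (1,1)=+1→OXO/OXX/..X*; (2,0)=-1→OXO/O.X/X.X; (2,1)=-1→OXO/O.X/.XX
ply 3: OXO/OXX/..X is terminal -1 (O); from OX./O.X/..X depth 8

O winning at [OX./O.X/..X]: False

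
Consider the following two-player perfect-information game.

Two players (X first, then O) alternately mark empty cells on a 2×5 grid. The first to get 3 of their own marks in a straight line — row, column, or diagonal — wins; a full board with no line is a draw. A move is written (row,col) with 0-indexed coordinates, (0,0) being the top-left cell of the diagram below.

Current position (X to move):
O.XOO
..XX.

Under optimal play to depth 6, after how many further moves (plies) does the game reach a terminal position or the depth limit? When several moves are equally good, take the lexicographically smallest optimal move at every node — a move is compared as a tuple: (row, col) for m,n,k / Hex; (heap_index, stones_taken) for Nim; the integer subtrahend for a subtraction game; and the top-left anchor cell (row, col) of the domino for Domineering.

PV length from [O.XOO/..XX.]: 3 plies

ply 1, X at O.XOO/..XX. | (0,1)=+1→OXXOO/..XX.*; (1,0)=+1→O.XOO/X.XX.; (1,1)=+1→O.XOO/.XXX.; (1,4)=+1→O.XOO/..XXX
ply 2, O at OXXOO/..XX. | (1,0)=-1→OXXOO/O.XX.*; (1,1)=-1→OXXOO/.OXX.; (1,4)=-1→OXXOO/..XXO
ply 3, X at OXXOO/O.XX. | (1,1)=+1→OXXOO/OXXX.*; (1,4)=+1→OXXOO/O.XXX
ply 4: OXXOO/OXXX. is terminal -1 (O); from O.XOO/..XX. depth 6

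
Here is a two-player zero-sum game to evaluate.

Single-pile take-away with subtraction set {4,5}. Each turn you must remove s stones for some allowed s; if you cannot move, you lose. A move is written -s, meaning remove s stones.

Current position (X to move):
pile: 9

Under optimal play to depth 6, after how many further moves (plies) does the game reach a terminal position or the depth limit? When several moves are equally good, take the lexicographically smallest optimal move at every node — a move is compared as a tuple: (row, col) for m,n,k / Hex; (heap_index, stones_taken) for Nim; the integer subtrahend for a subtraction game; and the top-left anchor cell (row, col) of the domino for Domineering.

PV length from [9]: 2 plies

[9] X move#1: -4:-1/5*, -5:-1/4
[5] O move#2: -4:+1/1*, -5:+1/0
[1] end (terminal -1, X#3); searched 9 to 6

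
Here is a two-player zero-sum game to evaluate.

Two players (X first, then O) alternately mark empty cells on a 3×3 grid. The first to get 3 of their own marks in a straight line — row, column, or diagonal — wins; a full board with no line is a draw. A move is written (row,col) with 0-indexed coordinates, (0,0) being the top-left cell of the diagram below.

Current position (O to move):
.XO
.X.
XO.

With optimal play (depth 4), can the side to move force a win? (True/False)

ply 1, O at .XO/.X./XO. | (0,0)=+0→OXO/.X./XO.*; (1,0)=+0→.XO/OX./XO.; (1,2)=+0→.XO/.XO/XO.; (2,2)=+0→.XO/.X./XOO
ply 2, X at OXO/.X./XO. | (1,0)=+0→OXO/XX./XO.*; (1,2)=+0→OXO/.XX/XO.; (2,2)=+0→OXO/.X./XOX
ply 3, O at OXO/XX./XO. | (1,2)=+0→OXO/XXO/XO.*; (2,2)=-1→OXO/XX./XOO
ply 4, X at OXO/XXO/XO. | (2,2)=+0→OXO/XXO/XOX*
ply 5: OXO/XXO/XOX is terminal +0 (O); from .XO/.X./XO. depth 4

O winning at [.XO/.X./XO.]: False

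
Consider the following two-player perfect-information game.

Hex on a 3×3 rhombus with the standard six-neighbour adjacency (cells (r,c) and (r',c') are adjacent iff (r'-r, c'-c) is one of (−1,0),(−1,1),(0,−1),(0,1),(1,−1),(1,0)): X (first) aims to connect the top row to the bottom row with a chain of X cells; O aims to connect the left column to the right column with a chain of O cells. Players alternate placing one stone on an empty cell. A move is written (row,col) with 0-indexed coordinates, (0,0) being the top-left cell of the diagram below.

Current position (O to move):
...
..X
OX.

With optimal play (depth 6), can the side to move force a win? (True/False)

O winning at [.../..X/OX.]: True

ply 1, O at .../..X/OX. | (0,0)=-1→O../..X/OX.; (0,1)=-1→.O./..X/OX.; (0,2)=+1→..O/..X/OX.*; (1,0)=-1→.../O.X/OX.; (1,1)=-1→.../.OX/OX.; (2,2)=-1→.../..X/OXO
ply 2, X at ..O/..X/OX. | (0,0)=-1→X.O/..X/OX.*; (0,1)=-1→.XO/..X/OX.; (1,0)=-1→..O/X.X/OX.; (1,1)=-1→..O/.XX/OX.; (2,2)=-1→..O/..X/OXX
ply 3, O at X.O/..X/OX. | (0,1)=+1→XOO/..X/OX.*; (1,0)=+1→X.O/O.X/OX.; (1,1)=+1→X.O/.OX/OX.; (2,2)=-1→X.O/..X/OXO
ply 4, X at XOO/..X/OX. | (1,0)=-1→XOO/X.X/OX.*; (1,1)=-1→XOO/.XX/OX.; (2,2)=-1→XOO/..X/OXX
ply 5, O at XOO/X.X/OX. | (1,1)=+1→XOO/XOX/OX.*; (2,2)=-1→XOO/X.X/OXO
ply 6: XOO/XOX/OX. is terminal -1 (X); from .../..X/OX. depth 6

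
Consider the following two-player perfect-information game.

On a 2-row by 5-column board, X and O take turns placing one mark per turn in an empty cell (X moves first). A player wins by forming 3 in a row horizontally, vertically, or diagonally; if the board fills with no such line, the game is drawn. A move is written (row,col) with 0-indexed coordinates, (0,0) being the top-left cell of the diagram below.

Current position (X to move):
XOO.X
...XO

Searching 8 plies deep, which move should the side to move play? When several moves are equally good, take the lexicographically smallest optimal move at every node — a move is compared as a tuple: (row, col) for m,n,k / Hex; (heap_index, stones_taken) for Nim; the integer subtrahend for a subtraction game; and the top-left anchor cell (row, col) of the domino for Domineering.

ply 1, X at XOO.X/...XO | (0,3)=+0→XOOXX/...XO*; (1,0)=-1→XOO.X/X..XO; (1,1)=-1→XOO.X/.X.XO; (1,2)=-1→XOO.X/..XXO
ply 2, O at XOOXX/...XO | (1,0)=+0→XOOXX/O..XO*; (1,1)=+0→XOOXX/.O.XO; (1,2)=+0→XOOXX/..OXO
ply 3, X at XOOXX/O..XO | (1,1)=+0→XOOXX/OX.XO*; (1,2)=+0→XOOXX/O.XXO
ply 4, O at XOOXX/OX.XO | (1,2)=+0→XOOXX/OXOXO*
ply 5: XOOXX/OXOXO is terminal +0 (X); from XOO.X/...XO depth 8

X's best at [XOO.X/...XO]: (0,3)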